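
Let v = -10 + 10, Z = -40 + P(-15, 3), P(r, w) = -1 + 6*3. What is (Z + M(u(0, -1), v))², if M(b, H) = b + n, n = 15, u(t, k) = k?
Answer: 81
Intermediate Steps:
P(r, w) = 17 (P(r, w) = -1 + 18 = 17)
Z = -23 (Z = -40 + 17 = -23)
v = 0
M(b, H) = 15 + b (M(b, H) = b + 15 = 15 + b)
(Z + M(u(0, -1), v))² = (-23 + (15 - 1))² = (-23 + 14)² = (-9)² = 81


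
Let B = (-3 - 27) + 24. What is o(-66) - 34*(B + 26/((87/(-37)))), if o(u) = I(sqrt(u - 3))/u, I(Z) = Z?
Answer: 50456/87 - I*sqrt(69)/66 ≈ 579.95 - 0.12586*I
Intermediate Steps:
B = -6 (B = -30 + 24 = -6)
o(u) = sqrt(-3 + u)/u (o(u) = sqrt(u - 3)/u = sqrt(-3 + u)/u)
o(-66) - 34*(B + 26/((87/(-37)))) = sqrt(-3 - 66)/(-66) - 34*(-6 + 26/((87/(-37)))) = -I*sqrt(69)/66 - 34*(-6 + 26/((87*(-1/37)))) = -I*sqrt(69)/66 - 34*(-6 + 26/(-87/37)) = -I*sqrt(69)/66 - 34*(-6 + 26*(-37/87)) = -I*sqrt(69)/66 - 34*(-6 - 962/87) = -I*sqrt(69)/66 - 34*(-1484)/87 = -I*sqrt(69)/66 - 1*(-50456/87) = -I*sqrt(69)/66 + 50456/87 = 50456/87 - I*sqrt(69)/66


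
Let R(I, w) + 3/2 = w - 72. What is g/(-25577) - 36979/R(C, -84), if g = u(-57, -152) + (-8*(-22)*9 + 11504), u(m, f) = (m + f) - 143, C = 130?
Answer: 1887611926/8056755 ≈ 234.29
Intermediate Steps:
u(m, f) = -143 + f + m (u(m, f) = (f + m) - 143 = -143 + f + m)
R(I, w) = -147/2 + w (R(I, w) = -3/2 + (w - 72) = -3/2 + (-72 + w) = -147/2 + w)
g = 12736 (g = (-143 - 152 - 57) + (-8*(-22)*9 + 11504) = -352 + (176*9 + 11504) = -352 + (1584 + 11504) = -352 + 13088 = 12736)
g/(-25577) - 36979/R(C, -84) = 12736/(-25577) - 36979/(-147/2 - 84) = 12736*(-1/25577) - 36979/(-315/2) = -12736/25577 - 36979*(-2/315) = -12736/25577 + 73958/315 = 1887611926/8056755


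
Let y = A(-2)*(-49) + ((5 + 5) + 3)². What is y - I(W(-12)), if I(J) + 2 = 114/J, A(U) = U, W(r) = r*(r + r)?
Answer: 12893/48 ≈ 268.60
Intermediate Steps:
W(r) = 2*r² (W(r) = r*(2*r) = 2*r²)
y = 267 (y = -2*(-49) + ((5 + 5) + 3)² = 98 + (10 + 3)² = 98 + 13² = 98 + 169 = 267)
I(J) = -2 + 114/J
y - I(W(-12)) = 267 - (-2 + 114/((2*(-12)²))) = 267 - (-2 + 114/((2*144))) = 267 - (-2 + 114/288) = 267 - (-2 + 114*(1/288)) = 267 - (-2 + 19/48) = 267 - 1*(-77/48) = 267 + 77/48 = 12893/48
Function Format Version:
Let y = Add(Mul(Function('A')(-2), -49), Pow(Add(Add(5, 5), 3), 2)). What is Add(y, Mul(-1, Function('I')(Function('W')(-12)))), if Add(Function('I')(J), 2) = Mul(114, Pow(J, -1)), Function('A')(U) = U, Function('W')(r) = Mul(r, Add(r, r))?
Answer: Rational(12893, 48) ≈ 268.60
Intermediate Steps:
Function('W')(r) = Mul(2, Pow(r, 2)) (Function('W')(r) = Mul(r, Mul(2, r)) = Mul(2, Pow(r, 2)))
y = 267 (y = Add(Mul(-2, -49), Pow(Add(Add(5, 5), 3), 2)) = Add(98, Pow(Add(10, 3), 2)) = Add(98, Pow(13, 2)) = Add(98, 169) = 267)
Function('I')(J) = Add(-2, Mul(114, Pow(J, -1)))
Add(y, Mul(-1, Function('I')(Function('W')(-12)))) = Add(267, Mul(-1, Add(-2, Mul(114, Pow(Mul(2, Pow(-12, 2)), -1))))) = Add(267, Mul(-1, Add(-2, Mul(114, Pow(Mul(2, 144), -1))))) = Add(267, Mul(-1, Add(-2, Mul(114, Pow(288, -1))))) = Add(267, Mul(-1, Add(-2, Mul(114, Rational(1, 288))))) = Add(267, Mul(-1, Add(-2, Rational(19, 48)))) = Add(267, Mul(-1, Rational(-77, 48))) = Add(267, Rational(77, 48)) = Rational(12893, 48)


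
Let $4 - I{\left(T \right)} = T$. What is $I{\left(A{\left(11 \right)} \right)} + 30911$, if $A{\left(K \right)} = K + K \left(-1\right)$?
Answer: $30915$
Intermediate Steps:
$A{\left(K \right)} = 0$ ($A{\left(K \right)} = K - K = 0$)
$I{\left(T \right)} = 4 - T$
$I{\left(A{\left(11 \right)} \right)} + 30911 = \left(4 - 0\right) + 30911 = \left(4 + 0\right) + 30911 = 4 + 30911 = 30915$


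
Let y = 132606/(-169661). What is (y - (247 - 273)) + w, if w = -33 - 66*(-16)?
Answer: 177841783/169661 ≈ 1048.2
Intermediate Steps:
w = 1023 (w = -33 + 1056 = 1023)
y = -132606/169661 (y = 132606*(-1/169661) = -132606/169661 ≈ -0.78159)
(y - (247 - 273)) + w = (-132606/169661 - (247 - 273)) + 1023 = (-132606/169661 - 1*(-26)) + 1023 = (-132606/169661 + 26) + 1023 = 4278580/169661 + 1023 = 177841783/169661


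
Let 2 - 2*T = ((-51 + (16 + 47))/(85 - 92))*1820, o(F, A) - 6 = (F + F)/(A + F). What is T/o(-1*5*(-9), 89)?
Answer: 104587/447 ≈ 233.98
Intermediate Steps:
o(F, A) = 6 + 2*F/(A + F) (o(F, A) = 6 + (F + F)/(A + F) = 6 + (2*F)/(A + F) = 6 + 2*F/(A + F))
T = 1561 (T = 1 - (-51 + (16 + 47))/(85 - 92)*1820/2 = 1 - (-51 + 63)/(-7)*1820/2 = 1 - 12*(-⅐)*1820/2 = 1 - (-6)*1820/7 = 1 - ½*(-3120) = 1 + 1560 = 1561)
T/o(-1*5*(-9), 89) = 1561/((2*(3*89 + 4*(-1*5*(-9)))/(89 - 1*5*(-9)))) = 1561/((2*(267 + 4*(-5*(-9)))/(89 - 5*(-9)))) = 1561/((2*(267 + 4*45)/(89 + 45))) = 1561/((2*(267 + 180)/134)) = 1561/((2*(1/134)*447)) = 1561/(447/67) = 1561*(67/447) = 104587/447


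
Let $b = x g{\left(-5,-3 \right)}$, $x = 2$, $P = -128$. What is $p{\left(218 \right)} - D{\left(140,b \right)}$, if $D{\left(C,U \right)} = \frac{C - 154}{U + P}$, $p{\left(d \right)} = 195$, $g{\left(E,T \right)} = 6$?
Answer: $\frac{11303}{58} \approx 194.88$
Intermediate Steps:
$b = 12$ ($b = 2 \cdot 6 = 12$)
$D{\left(C,U \right)} = \frac{-154 + C}{-128 + U}$ ($D{\left(C,U \right)} = \frac{C - 154}{U - 128} = \frac{-154 + C}{-128 + U}$)
$p{\left(218 \right)} - D{\left(140,b \right)} = 195 - \frac{-154 + 140}{-128 + 12} = 195 - \frac{1}{-116} \left(-14\right) = 195 - \left(- \frac{1}{116}\right) \left(-14\right) = 195 - \frac{7}{58} = \frac{11303}{58}$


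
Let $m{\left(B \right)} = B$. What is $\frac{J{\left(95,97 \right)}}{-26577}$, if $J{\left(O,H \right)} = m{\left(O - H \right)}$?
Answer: $\frac{2}{26577} \approx 7.5253 \cdot 10^{-5}$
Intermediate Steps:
$J{\left(O,H \right)} = O - H$
$\frac{J{\left(95,97 \right)}}{-26577} = \frac{95 - 97}{-26577} = \left(95 - 97\right) \left(- \frac{1}{26577}\right) = \left(-2\right) \left(- \frac{1}{26577}\right) = \frac{2}{26577}$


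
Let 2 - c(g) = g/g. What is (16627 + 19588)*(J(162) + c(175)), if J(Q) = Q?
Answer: 5903045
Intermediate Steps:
c(g) = 1 (c(g) = 2 - g/g = 2 - 1*1 = 2 - 1 = 1)
(16627 + 19588)*(J(162) + c(175)) = (16627 + 19588)*(162 + 1) = 36215*163 = 5903045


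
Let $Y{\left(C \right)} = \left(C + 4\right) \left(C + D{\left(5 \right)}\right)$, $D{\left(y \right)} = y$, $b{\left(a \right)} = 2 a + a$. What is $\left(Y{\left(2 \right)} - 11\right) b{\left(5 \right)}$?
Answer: $465$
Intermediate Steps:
$b{\left(a \right)} = 3 a$
$Y{\left(C \right)} = \left(4 + C\right) \left(5 + C\right)$ ($Y{\left(C \right)} = \left(C + 4\right) \left(C + 5\right) = \left(4 + C\right) \left(5 + C\right)$)
$\left(Y{\left(2 \right)} - 11\right) b{\left(5 \right)} = \left(\left(20 + 2^{2} + 9 \cdot 2\right) - 11\right) 3 \cdot 5 = \left(\left(20 + 4 + 18\right) - 11\right) 15 = \left(42 - 11\right) 15 = 31 \cdot 15 = 465$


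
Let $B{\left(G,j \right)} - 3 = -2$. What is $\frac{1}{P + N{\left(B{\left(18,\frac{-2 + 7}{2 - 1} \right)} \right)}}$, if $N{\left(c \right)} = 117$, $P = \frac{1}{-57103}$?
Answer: $\frac{57103}{6681050} \approx 0.008547$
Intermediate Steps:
$P = - \frac{1}{57103} \approx -1.7512 \cdot 10^{-5}$
$B{\left(G,j \right)} = 1$ ($B{\left(G,j \right)} = 3 - 2 = 1$)
$\frac{1}{P + N{\left(B{\left(18,\frac{-2 + 7}{2 - 1} \right)} \right)}} = \frac{1}{- \frac{1}{57103} + 117} = \frac{1}{\frac{6681050}{57103}} = \frac{57103}{6681050}$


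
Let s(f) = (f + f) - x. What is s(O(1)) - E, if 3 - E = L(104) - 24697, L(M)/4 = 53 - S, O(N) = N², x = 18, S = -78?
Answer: -24192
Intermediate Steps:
L(M) = 524 (L(M) = 4*(53 - 1*(-78)) = 4*(53 + 78) = 4*131 = 524)
s(f) = -18 + 2*f (s(f) = (f + f) - 1*18 = 2*f - 18 = -18 + 2*f)
E = 24176 (E = 3 - (524 - 24697) = 3 - 1*(-24173) = 3 + 24173 = 24176)
s(O(1)) - E = (-18 + 2*1²) - 1*24176 = (-18 + 2*1) - 24176 = (-18 + 2) - 24176 = -16 - 24176 = -24192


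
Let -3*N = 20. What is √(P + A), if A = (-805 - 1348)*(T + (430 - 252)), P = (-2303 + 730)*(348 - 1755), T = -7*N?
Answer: √15565533/3 ≈ 1315.1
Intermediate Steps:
N = -20/3 (N = -⅓*20 = -20/3 ≈ -6.6667)
T = 140/3 (T = -7*(-20/3) = 140/3 ≈ 46.667)
P = 2213211 (P = -1573*(-1407) = 2213211)
A = -1451122/3 (A = (-805 - 1348)*(140/3 + (430 - 252)) = -2153*(140/3 + 178) = -2153*674/3 = -1451122/3 ≈ -4.8371e+5)
√(P + A) = √(2213211 - 1451122/3) = √(5188511/3) = √15565533/3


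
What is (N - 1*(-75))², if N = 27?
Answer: 10404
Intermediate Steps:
(N - 1*(-75))² = (27 - 1*(-75))² = (27 + 75)² = 102² = 10404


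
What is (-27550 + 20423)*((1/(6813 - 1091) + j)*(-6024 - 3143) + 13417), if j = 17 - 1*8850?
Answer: -3302645970463223/5722 ≈ -5.7718e+11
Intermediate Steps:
j = -8833 (j = 17 - 8850 = -8833)
(-27550 + 20423)*((1/(6813 - 1091) + j)*(-6024 - 3143) + 13417) = (-27550 + 20423)*((1/(6813 - 1091) - 8833)*(-6024 - 3143) + 13417) = -7127*((1/5722 - 8833)*(-9167) + 13417) = -7127*(-50542425/5722*(-9167) + 13417) = -7127*(463322409975/5722 + 13417) = -7127*463399182049/5722 = -3302645970463223/5722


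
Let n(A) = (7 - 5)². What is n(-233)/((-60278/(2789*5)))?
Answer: -27890/30139 ≈ -0.92538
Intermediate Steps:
n(A) = 4 (n(A) = 2² = 4)
n(-233)/((-60278/(2789*5))) = 4/((-60278/(2789*5))) = 4/((-60278/13945)) = 4/((-60278*1/13945)) = 4/(-60278/13945) = 4*(-13945/60278) = -27890/30139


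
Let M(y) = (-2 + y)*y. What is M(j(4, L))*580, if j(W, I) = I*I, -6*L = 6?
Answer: -580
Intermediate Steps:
L = -1 (L = -⅙*6 = -1)
j(W, I) = I²
M(y) = y*(-2 + y)
M(j(4, L))*580 = ((-1)²*(-2 + (-1)²))*580 = (1*(-2 + 1))*580 = (1*(-1))*580 = -1*580 = -580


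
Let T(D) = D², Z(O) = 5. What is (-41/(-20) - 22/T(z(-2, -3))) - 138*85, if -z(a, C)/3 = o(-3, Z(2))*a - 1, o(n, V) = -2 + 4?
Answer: -10555243/900 ≈ -11728.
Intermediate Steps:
o(n, V) = 2
z(a, C) = 3 - 6*a (z(a, C) = -3*(2*a - 1) = -3*(-1 + 2*a) = 3 - 6*a)
(-41/(-20) - 22/T(z(-2, -3))) - 138*85 = (-41/(-20) - 22/(3 - 6*(-2))²) - 138*85 = (-41*(-1/20) - 22/(3 + 12)²) - 11730 = (41/20 - 22/(15²)) - 11730 = (41/20 - 22/225) - 11730 = 1757/900 - 11730 = -10555243/900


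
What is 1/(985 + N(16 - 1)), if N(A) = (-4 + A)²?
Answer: 1/1106 ≈ 0.00090416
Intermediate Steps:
1/(985 + N(16 - 1)) = 1/(985 + (-4 + (16 - 1))²) = 1/(985 + (-4 + 15)²) = 1/(985 + 11²) = 1/(985 + 121) = 1/1106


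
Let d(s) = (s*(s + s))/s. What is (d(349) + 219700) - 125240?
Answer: 95158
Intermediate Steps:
d(s) = 2*s (d(s) = (s*(2*s))/s = (2*s**2)/s = 2*s)
(d(349) + 219700) - 125240 = (2*349 + 219700) - 125240 = (698 + 219700) - 125240 = 220398 - 125240 = 95158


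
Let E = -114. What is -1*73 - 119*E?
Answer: 13493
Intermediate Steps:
-1*73 - 119*E = -1*73 - 119*(-114) = -73 + 13566 = 13493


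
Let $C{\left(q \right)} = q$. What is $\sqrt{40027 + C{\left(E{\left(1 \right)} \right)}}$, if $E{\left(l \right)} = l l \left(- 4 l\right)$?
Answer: $3 \sqrt{4447} \approx 200.06$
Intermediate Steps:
$E{\left(l \right)} = - 4 l^{3}$ ($E{\left(l \right)} = l^{2} \left(- 4 l\right) = - 4 l^{3}$)
$\sqrt{40027 + C{\left(E{\left(1 \right)} \right)}} = \sqrt{40027 - 4 \cdot 1^{3}} = \sqrt{40027 - 4} = \sqrt{40023} = 3 \sqrt{4447}$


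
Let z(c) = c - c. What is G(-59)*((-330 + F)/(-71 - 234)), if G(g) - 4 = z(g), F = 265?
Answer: 52/61 ≈ 0.85246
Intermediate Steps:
z(c) = 0
G(g) = 4 (G(g) = 4 + 0 = 4)
G(-59)*((-330 + F)/(-71 - 234)) = 4*((-330 + 265)/(-71 - 234)) = 4*(-65/(-305)) = 4*(-65*(-1/305)) = 4*(13/61) = 52/61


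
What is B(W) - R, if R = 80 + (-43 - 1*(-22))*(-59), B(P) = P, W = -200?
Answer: -1519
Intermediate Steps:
R = 1319 (R = 80 + (-43 + 22)*(-59) = 80 - 21*(-59) = 80 + 1239 = 1319)
B(W) - R = -200 - 1*1319 = -200 - 1319 = -1519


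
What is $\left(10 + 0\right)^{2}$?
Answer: $100$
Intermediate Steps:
$\left(10 + 0\right)^{2} = 10^{2} = 100$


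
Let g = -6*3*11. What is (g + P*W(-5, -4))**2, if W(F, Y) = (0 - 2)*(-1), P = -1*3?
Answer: 41616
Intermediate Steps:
P = -3
W(F, Y) = 2 (W(F, Y) = -2*(-1) = 2)
g = -198 (g = -18*11 = -198)
(g + P*W(-5, -4))**2 = (-198 - 3*2)**2 = (-198 - 6)**2 = (-204)**2 = 41616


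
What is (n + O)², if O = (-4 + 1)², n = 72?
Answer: 6561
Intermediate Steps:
O = 9 (O = (-3)² = 9)
(n + O)² = (72 + 9)² = 81² = 6561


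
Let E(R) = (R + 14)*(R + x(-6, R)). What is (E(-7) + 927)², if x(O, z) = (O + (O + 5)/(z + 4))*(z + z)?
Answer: 18490000/9 ≈ 2.0544e+6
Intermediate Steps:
x(O, z) = 2*z*(O + (5 + O)/(4 + z)) (x(O, z) = (O + (5 + O)/(4 + z))*(2*z) = 2*z*(O + (5 + O)/(4 + z)))
E(R) = (14 + R)*(R + 2*R*(-25 - 6*R)/(4 + R)) (E(R) = (R + 14)*(R + 2*R*(5 + 5*(-6) - 6*R)/(4 + R)) = (14 + R)*(R + 2*R*(5 - 30 - 6*R)/(4 + R)) = (14 + R)*(R + 2*R*(-25 - 6*R)/(4 + R)))
(E(-7) + 927)² = (-7*(-644 - 200*(-7) - 11*(-7)²)/(4 - 7) + 927)² = (-7*(-644 + 1400 - 11*49)/(-3) + 927)² = (-7*(-⅓)*(-644 + 1400 - 539) + 927)² = (-7*(-⅓)*217 + 927)² = (1519/3 + 927)² = (4300/3)² = 18490000/9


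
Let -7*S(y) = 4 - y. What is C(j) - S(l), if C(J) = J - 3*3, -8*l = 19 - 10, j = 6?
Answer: -127/56 ≈ -2.2679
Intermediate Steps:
l = -9/8 (l = -(19 - 10)/8 = -⅛*9 = -9/8 ≈ -1.1250)
S(y) = -4/7 + y/7 (S(y) = -(4 - y)/7 = -4/7 + y/7)
C(J) = -9 + J (C(J) = J - 9 = -9 + J)
C(j) - S(l) = (-9 + 6) - (-4/7 + (⅐)*(-9/8)) = -3 - (-4/7 - 9/56) = -3 - 1*(-41/56) = -3 + 41/56 = -127/56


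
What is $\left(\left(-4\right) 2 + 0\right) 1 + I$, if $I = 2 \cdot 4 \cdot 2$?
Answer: $8$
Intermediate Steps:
$I = 16$ ($I = 8 \cdot 2 = 16$)
$\left(\left(-4\right) 2 + 0\right) 1 + I = \left(\left(-4\right) 2 + 0\right) 1 + 16 = \left(-8 + 0\right) 1 + 16 = \left(-8\right) 1 + 16 = -8 + 16 = 8$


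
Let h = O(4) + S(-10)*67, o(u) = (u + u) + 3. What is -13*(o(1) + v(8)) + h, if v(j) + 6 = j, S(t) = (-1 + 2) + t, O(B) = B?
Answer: -690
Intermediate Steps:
S(t) = 1 + t
v(j) = -6 + j
o(u) = 3 + 2*u (o(u) = 2*u + 3 = 3 + 2*u)
h = -599 (h = 4 + (1 - 10)*67 = 4 - 9*67 = 4 - 603 = -599)
-13*(o(1) + v(8)) + h = -13*((3 + 2*1) + (-6 + 8)) - 599 = -13*((3 + 2) + 2) - 599 = -13*(5 + 2) - 599 = -13*7 - 599 = -91 - 599 = -690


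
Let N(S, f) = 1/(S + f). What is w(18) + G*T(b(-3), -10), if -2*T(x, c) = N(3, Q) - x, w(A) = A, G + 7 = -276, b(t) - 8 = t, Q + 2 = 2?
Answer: -1927/3 ≈ -642.33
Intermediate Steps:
Q = 0 (Q = -2 + 2 = 0)
b(t) = 8 + t
G = -283 (G = -7 - 276 = -283)
T(x, c) = -1/6 + x/2 (T(x, c) = -(1/(3 + 0) - x)/2 = -(1/3 - x)/2 = -1/6 + x/2)
w(18) + G*T(b(-3), -10) = 18 - 283*(-1/6 + (8 - 3)/2) = 18 - 283*(-1/6 + (1/2)*5) = 18 - 283*(-1/6 + 5/2) = 18 - 283*7/3 = 18 - 1981/3 = -1927/3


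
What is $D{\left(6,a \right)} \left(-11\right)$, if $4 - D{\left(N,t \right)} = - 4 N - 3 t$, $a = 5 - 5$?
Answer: $-308$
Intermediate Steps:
$a = 0$ ($a = 5 - 5 = 0$)
$D{\left(N,t \right)} = 4 + 3 t + 4 N$ ($D{\left(N,t \right)} = 4 - \left(- 4 N - 3 t\right) = 4 + \left(3 t + 4 N\right) = 4 + 3 t + 4 N$)
$D{\left(6,a \right)} \left(-11\right) = \left(4 + 3 \cdot 0 + 4 \cdot 6\right) \left(-11\right) = \left(4 + 0 + 24\right) \left(-11\right) = 28 \left(-11\right) = -308$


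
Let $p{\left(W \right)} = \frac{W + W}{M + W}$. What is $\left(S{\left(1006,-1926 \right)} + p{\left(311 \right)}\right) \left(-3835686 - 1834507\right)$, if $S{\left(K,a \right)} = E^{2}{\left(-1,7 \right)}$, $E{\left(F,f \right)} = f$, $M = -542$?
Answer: $- \frac{60654054521}{231} \approx -2.6257 \cdot 10^{8}$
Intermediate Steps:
$p{\left(W \right)} = \frac{2 W}{-542 + W}$ ($p{\left(W \right)} = \frac{W + W}{-542 + W} = \frac{2 W}{-542 + W}$)
$S{\left(K,a \right)} = 49$ ($S{\left(K,a \right)} = 7^{2} = 49$)
$\left(S{\left(1006,-1926 \right)} + p{\left(311 \right)}\right) \left(-3835686 - 1834507\right) = \left(49 + 2 \cdot 311 \frac{1}{-542 + 311}\right) \left(-3835686 - 1834507\right) = \left(49 + 2 \cdot 311 \frac{1}{-231}\right) \left(-5670193\right) = \left(49 + 2 \cdot 311 \left(- \frac{1}{231}\right)\right) \left(-5670193\right) = \left(49 - \frac{622}{231}\right) \left(-5670193\right) = \frac{10697}{231} \left(-5670193\right) = - \frac{60654054521}{231}$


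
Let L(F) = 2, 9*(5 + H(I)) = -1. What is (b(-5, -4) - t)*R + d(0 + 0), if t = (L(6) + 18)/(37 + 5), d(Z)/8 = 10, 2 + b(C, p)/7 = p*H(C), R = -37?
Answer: -294808/63 ≈ -4679.5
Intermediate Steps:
H(I) = -46/9 (H(I) = -5 + (⅑)*(-1) = -5 - ⅑ = -46/9)
b(C, p) = -14 - 322*p/9 (b(C, p) = -14 + 7*(p*(-46/9)) = -14 + 7*(-46*p/9) = -14 - 322*p/9)
d(Z) = 80 (d(Z) = 8*10 = 80)
t = 10/21 (t = (2 + 18)/(37 + 5) = 20/42 = 20*(1/42) = 10/21 ≈ 0.47619)
(b(-5, -4) - t)*R + d(0 + 0) = ((-14 - 322/9*(-4)) - 1*10/21)*(-37) + 80 = ((-14 + 1288/9) - 10/21)*(-37) + 80 = (1162/9 - 10/21)*(-37) + 80 = (8104/63)*(-37) + 80 = -299848/63 + 80 = -294808/63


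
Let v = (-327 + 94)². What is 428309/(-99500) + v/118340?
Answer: -1132108289/294370750 ≈ -3.8459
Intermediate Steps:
v = 54289 (v = (-233)² = 54289)
428309/(-99500) + v/118340 = 428309/(-99500) + 54289/118340 = 428309*(-1/99500) + 54289*(1/118340) = -428309/99500 + 54289/118340 = -1132108289/294370750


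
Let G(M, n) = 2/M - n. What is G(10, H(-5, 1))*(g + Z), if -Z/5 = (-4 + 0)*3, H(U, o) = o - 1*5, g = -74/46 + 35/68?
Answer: 1934709/7820 ≈ 247.41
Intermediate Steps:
g = -1711/1564 (g = -74*1/46 + 35*(1/68) = -37/23 + 35/68 = -1711/1564 ≈ -1.0940)
H(U, o) = -5 + o (H(U, o) = o - 5 = -5 + o)
G(M, n) = -n + 2/M
Z = 60 (Z = -5*(-4 + 0)*3 = -(-20)*3 = -5*(-12) = 60)
G(10, H(-5, 1))*(g + Z) = (-(-5 + 1) + 2/10)*(-1711/1564 + 60) = (-1*(-4) + 2*(⅒))*(92129/1564) = (4 + ⅕)*(92129/1564) = (21/5)*(92129/1564) = 1934709/7820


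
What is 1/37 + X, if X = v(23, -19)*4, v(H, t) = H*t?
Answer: -64675/37 ≈ -1748.0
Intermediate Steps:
X = -1748 (X = (23*(-19))*4 = -437*4 = -1748)
1/37 + X = 1/37 - 1748 = -64675/37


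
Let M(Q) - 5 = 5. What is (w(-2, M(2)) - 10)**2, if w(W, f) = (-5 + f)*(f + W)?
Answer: 900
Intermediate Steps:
M(Q) = 10 (M(Q) = 5 + 5 = 10)
w(W, f) = (-5 + f)*(W + f)
(w(-2, M(2)) - 10)**2 = ((10**2 - 5*(-2) - 5*10 - 2*10) - 10)**2 = ((100 + 10 - 50 - 20) - 10)**2 = (40 - 10)**2 = 30**2 = 900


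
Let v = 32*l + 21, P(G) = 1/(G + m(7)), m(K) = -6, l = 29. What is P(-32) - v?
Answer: -36063/38 ≈ -949.03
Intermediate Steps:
P(G) = 1/(-6 + G) (P(G) = 1/(G - 6) = 1/(-6 + G))
v = 949 (v = 32*29 + 21 = 928 + 21 = 949)
P(-32) - v = 1/(-6 - 32) - 1*949 = 1/(-38) - 949 = -1/38 - 949 = -36063/38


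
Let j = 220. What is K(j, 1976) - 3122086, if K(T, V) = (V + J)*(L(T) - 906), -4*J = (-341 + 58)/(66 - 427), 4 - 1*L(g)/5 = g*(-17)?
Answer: 23158068235/722 ≈ 3.2075e+7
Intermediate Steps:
L(g) = 20 + 85*g (L(g) = 20 - 5*g*(-17) = 20 - (-85)*g = 20 + 85*g)
J = -283/1444 (J = -(-341 + 58)/(4*(66 - 427)) = -(-283)/(4*(-361)) = -(-283)*(-1)/(4*361) = -¼*283/361 = -283/1444 ≈ -0.19598)
K(T, V) = (-886 + 85*T)*(-283/1444 + V) (K(T, V) = (V - 283/1444)*((20 + 85*T) - 906) = (-283/1444 + V)*(-886 + 85*T) = (-886 + 85*T)*(-283/1444 + V))
K(j, 1976) - 3122086 = (125369/722 - 886*1976 - 24055/1444*220 + 85*220*1976) - 3122086 = (125369/722 - 1750736 - 1323025/361 + 36951200) - 3122086 = 25412214327/722 - 3122086 = 23158068235/722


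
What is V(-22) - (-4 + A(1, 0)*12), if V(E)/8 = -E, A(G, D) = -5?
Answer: 240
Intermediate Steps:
V(E) = -8*E (V(E) = 8*(-E) = -8*E)
V(-22) - (-4 + A(1, 0)*12) = -8*(-22) - (-4 - 5*12) = 176 - (-4 - 60) = 176 - 1*(-64) = 176 + 64 = 240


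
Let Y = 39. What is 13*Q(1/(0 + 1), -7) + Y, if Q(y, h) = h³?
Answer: -4420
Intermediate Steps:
13*Q(1/(0 + 1), -7) + Y = 13*(-7)³ + 39 = 13*(-343) + 39 = -4459 + 39 = -4420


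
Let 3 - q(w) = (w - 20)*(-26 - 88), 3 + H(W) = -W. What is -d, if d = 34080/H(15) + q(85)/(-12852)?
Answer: 1159073/612 ≈ 1893.9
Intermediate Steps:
H(W) = -3 - W
q(w) = -2277 + 114*w (q(w) = 3 - (w - 20)*(-26 - 88) = 3 - (-20 + w)*(-114) = 3 - (2280 - 114*w) = 3 + (-2280 + 114*w) = -2277 + 114*w)
d = -1159073/612 (d = 34080/(-3 - 1*15) + (-2277 + 114*85)/(-12852) = 34080/(-3 - 15) + (-2277 + 9690)*(-1/12852) = 34080/(-18) + 7413*(-1/12852) = 34080*(-1/18) - 353/612 = -5680/3 - 353/612 = -1159073/612 ≈ -1893.9)
-d = -1*(-1159073/612) = 1159073/612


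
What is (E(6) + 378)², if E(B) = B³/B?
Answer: 171396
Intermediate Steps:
E(B) = B²
(E(6) + 378)² = (6² + 378)² = (36 + 378)² = 414² = 171396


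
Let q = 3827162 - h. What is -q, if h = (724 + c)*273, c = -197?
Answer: -3683291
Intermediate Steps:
h = 143871 (h = (724 - 197)*273 = 527*273 = 143871)
q = 3683291 (q = 3827162 - 1*143871 = 3827162 - 143871 = 3683291)
-q = -1*3683291 = -3683291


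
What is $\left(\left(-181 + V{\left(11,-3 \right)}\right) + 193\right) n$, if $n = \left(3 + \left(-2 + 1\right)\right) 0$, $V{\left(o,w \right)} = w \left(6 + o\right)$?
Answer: $0$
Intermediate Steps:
$n = 0$ ($n = \left(3 - 1\right) 0 = 2 \cdot 0 = 0$)
$\left(\left(-181 + V{\left(11,-3 \right)}\right) + 193\right) n = \left(\left(-181 - 3 \left(6 + 11\right)\right) + 193\right) 0 = \left(\left(-181 - 51\right) + 193\right) 0 = \left(-232 + 193\right) 0 = \left(-39\right) 0 = 0$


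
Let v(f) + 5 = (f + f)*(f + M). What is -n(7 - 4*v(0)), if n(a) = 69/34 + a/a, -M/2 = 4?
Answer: -103/34 ≈ -3.0294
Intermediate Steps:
M = -8 (M = -2*4 = -8)
v(f) = -5 + 2*f*(-8 + f) (v(f) = -5 + (f + f)*(f - 8) = -5 + (2*f)*(-8 + f) = -5 + 2*f*(-8 + f))
n(a) = 103/34 (n(a) = 69*(1/34) + 1 = 69/34 + 1 = 103/34)
-n(7 - 4*v(0)) = -1*103/34 = -103/34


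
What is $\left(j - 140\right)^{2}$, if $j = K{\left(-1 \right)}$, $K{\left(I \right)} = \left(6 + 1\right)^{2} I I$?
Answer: $8281$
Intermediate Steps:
$K{\left(I \right)} = 49 I^{2}$ ($K{\left(I \right)} = 7^{2} I I = 49 I I = 49 I^{2}$)
$j = 49$ ($j = 49 \left(-1\right)^{2} = 49 \cdot 1 = 49$)
$\left(j - 140\right)^{2} = \left(49 - 140\right)^{2} = \left(-91\right)^{2} = 8281$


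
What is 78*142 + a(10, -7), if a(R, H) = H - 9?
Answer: 11060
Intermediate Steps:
a(R, H) = -9 + H
78*142 + a(10, -7) = 78*142 + (-9 - 7) = 11076 - 16 = 11060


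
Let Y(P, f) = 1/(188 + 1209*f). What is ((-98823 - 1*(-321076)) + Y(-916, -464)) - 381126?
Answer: -89094071925/560788 ≈ -1.5887e+5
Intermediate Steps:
((-98823 - 1*(-321076)) + Y(-916, -464)) - 381126 = ((-98823 - 1*(-321076)) + 1/(188 + 1209*(-464))) - 381126 = ((-98823 + 321076) + 1/(188 - 560976)) - 381126 = (222253 + 1/(-560788)) - 381126 = (222253 - 1/560788) - 381126 = 124636815363/560788 - 381126 = -89094071925/560788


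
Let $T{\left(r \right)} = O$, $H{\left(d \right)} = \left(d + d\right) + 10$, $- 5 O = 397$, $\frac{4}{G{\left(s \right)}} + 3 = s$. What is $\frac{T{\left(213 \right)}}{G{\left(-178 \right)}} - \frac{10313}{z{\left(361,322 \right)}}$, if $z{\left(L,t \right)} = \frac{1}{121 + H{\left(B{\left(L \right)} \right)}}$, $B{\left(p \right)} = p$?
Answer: $- \frac{175867923}{20} \approx -8.7934 \cdot 10^{6}$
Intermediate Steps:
$G{\left(s \right)} = \frac{4}{-3 + s}$
$O = - \frac{397}{5}$ ($O = \left(- \frac{1}{5}\right) 397 = - \frac{397}{5} \approx -79.4$)
$H{\left(d \right)} = 10 + 2 d$ ($H{\left(d \right)} = 2 d + 10 = 10 + 2 d$)
$T{\left(r \right)} = - \frac{397}{5}$
$z{\left(L,t \right)} = \frac{1}{131 + 2 L}$ ($z{\left(L,t \right)} = \frac{1}{121 + \left(10 + 2 L\right)} = \frac{1}{131 + 2 L}$)
$\frac{T{\left(213 \right)}}{G{\left(-178 \right)}} - \frac{10313}{z{\left(361,322 \right)}} = - \frac{397}{5 \frac{4}{-3 - 178}} - \frac{10313}{\frac{1}{131 + 2 \cdot 361}} = - \frac{397}{5 \frac{4}{-181}} - \frac{10313}{\frac{1}{131 + 722}} = - \frac{397}{5 \cdot 4 \left(- \frac{1}{181}\right)} - \frac{10313}{\frac{1}{853}} = - \frac{397}{5 \left(- \frac{4}{181}\right)} - 10313 \frac{1}{\frac{1}{853}} = \left(- \frac{397}{5}\right) \left(- \frac{181}{4}\right) - 8796989 = \frac{71857}{20} - 8796989 = - \frac{175867923}{20}$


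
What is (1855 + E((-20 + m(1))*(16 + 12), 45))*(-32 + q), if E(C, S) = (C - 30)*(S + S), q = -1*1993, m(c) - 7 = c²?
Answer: 62947125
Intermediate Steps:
m(c) = 7 + c²
q = -1993
E(C, S) = 2*S*(-30 + C) (E(C, S) = (-30 + C)*(2*S) = 2*S*(-30 + C))
(1855 + E((-20 + m(1))*(16 + 12), 45))*(-32 + q) = (1855 + 2*45*(-30 + (-20 + (7 + 1²))*(16 + 12)))*(-32 - 1993) = (1855 + 2*45*(-30 + (-20 + (7 + 1))*28))*(-2025) = (1855 + 2*45*(-30 + (-20 + 8)*28))*(-2025) = (1855 + 2*45*(-30 - 12*28))*(-2025) = (1855 + 2*45*(-30 - 336))*(-2025) = (1855 + 2*45*(-366))*(-2025) = (1855 - 32940)*(-2025) = -31085*(-2025) = 62947125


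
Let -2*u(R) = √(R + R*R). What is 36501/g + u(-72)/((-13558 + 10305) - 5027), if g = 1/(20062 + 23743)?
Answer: 1598926305 + √142/2760 ≈ 1.5989e+9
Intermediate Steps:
g = 1/43805 ≈ 2.2828e-5
u(R) = -√(R + R²)/2 (u(R) = -√(R + R*R)/2 = -√(R + R²)/2)
36501/g + u(-72)/((-13558 + 10305) - 5027) = 36501/(1/43805) + (-6*√142/2)/((-13558 + 10305) - 5027) = 36501*43805 + (-6*√142/2)/(-3253 - 5027) = 1598926305 - 3*√142/(-8280) = 1598926305 - 3*√142*(-1/8280) = 1598926305 + √142/2760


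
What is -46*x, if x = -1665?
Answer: 76590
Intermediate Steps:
-46*x = -46*(-1665) = 76590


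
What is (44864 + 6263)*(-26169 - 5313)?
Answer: -1609580214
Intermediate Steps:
(44864 + 6263)*(-26169 - 5313) = 51127*(-31482) = -1609580214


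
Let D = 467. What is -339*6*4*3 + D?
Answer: -23941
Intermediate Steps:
-339*6*4*3 + D = -339*6*4*3 + 467 = -8136*3 + 467 = -339*72 + 467 = -24408 + 467 = -23941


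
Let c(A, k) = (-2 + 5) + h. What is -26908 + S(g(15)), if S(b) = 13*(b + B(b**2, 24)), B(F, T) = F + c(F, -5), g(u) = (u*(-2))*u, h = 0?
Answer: 2599781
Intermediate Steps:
g(u) = -2*u**2 (g(u) = (-2*u)*u = -2*u**2)
c(A, k) = 3 (c(A, k) = (-2 + 5) + 0 = 3 + 0 = 3)
B(F, T) = 3 + F (B(F, T) = F + 3 = 3 + F)
S(b) = 39 + 13*b + 13*b**2 (S(b) = 13*(b + (3 + b**2)) = 13*(3 + b + b**2) = 39 + 13*b + 13*b**2)
-26908 + S(g(15)) = -26908 + (39 + 13*(-2*15**2) + 13*(-2*15**2)**2) = -26908 + (39 + 13*(-2*225) + 13*(-2*225)**2) = -26908 + (39 + 13*(-450) + 13*(-450)**2) = -26908 + (39 - 5850 + 13*202500) = -26908 + (39 - 5850 + 2632500) = -26908 + 2626689 = 2599781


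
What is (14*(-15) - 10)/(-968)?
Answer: 5/22 ≈ 0.22727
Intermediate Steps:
(14*(-15) - 10)/(-968) = (-210 - 10)*(-1/968) = -220*(-1/968) = 5/22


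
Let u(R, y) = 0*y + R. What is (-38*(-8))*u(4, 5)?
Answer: 1216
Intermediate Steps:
u(R, y) = R (u(R, y) = 0 + R = R)
(-38*(-8))*u(4, 5) = -38*(-8)*4 = 304*4 = 1216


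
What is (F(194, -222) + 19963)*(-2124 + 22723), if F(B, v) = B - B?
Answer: 411217837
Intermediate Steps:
F(B, v) = 0
(F(194, -222) + 19963)*(-2124 + 22723) = (0 + 19963)*(-2124 + 22723) = 19963*20599 = 411217837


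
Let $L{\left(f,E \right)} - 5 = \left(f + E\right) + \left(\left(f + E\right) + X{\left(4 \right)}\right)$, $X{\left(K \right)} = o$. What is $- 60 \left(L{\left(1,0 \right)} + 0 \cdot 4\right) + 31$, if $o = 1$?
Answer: $-449$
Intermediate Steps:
$X{\left(K \right)} = 1$
$L{\left(f,E \right)} = 6 + 2 E + 2 f$ ($L{\left(f,E \right)} = 5 + \left(\left(f + E\right) + \left(\left(f + E\right) + 1\right)\right) = 5 + \left(\left(E + f\right) + \left(\left(E + f\right) + 1\right)\right) = 5 + \left(\left(E + f\right) + \left(1 + E + f\right)\right) = 5 + \left(1 + 2 E + 2 f\right) = 6 + 2 E + 2 f$)
$- 60 \left(L{\left(1,0 \right)} + 0 \cdot 4\right) + 31 = - 60 \left(\left(6 + 2 \cdot 0 + 2 \cdot 1\right) + 0 \cdot 4\right) + 31 = - 60 \left(\left(6 + 0 + 2\right) + 0\right) + 31 = - 60 \left(8 + 0\right) + 31 = \left(-60\right) 8 + 31 = -480 + 31 = -449$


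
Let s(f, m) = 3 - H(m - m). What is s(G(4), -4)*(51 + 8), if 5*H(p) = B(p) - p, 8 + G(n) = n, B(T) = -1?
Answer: 944/5 ≈ 188.80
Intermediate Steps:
G(n) = -8 + n
H(p) = -⅕ - p/5 (H(p) = (-1 - p)/5 = -⅕ - p/5)
s(f, m) = 16/5 (s(f, m) = 3 - (-⅕ - (m - m)/5) = 3 - (-⅕ - ⅕*0) = 3 - (-⅕ + 0) = 3 - 1*(-⅕) = 3 + ⅕ = 16/5)
s(G(4), -4)*(51 + 8) = 16*(51 + 8)/5 = (16/5)*59 = 944/5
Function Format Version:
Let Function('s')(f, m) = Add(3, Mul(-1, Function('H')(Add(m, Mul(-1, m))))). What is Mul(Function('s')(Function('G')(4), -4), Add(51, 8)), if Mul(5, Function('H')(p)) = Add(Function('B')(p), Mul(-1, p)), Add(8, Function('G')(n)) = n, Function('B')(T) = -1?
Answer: Rational(944, 5) ≈ 188.80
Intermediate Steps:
Function('G')(n) = Add(-8, n)
Function('H')(p) = Add(Rational(-1, 5), Mul(Rational(-1, 5), p)) (Function('H')(p) = Mul(Rational(1, 5), Add(-1, Mul(-1, p))) = Add(Rational(-1, 5), Mul(Rational(-1, 5), p)))
Function('s')(f, m) = Rational(16, 5) (Function('s')(f, m) = Add(3, Mul(-1, Add(Rational(-1, 5), Mul(Rational(-1, 5), Add(m, Mul(-1, m)))))) = Add(3, Mul(-1, Add(Rational(-1, 5), Mul(Rational(-1, 5), 0)))) = Add(3, Mul(-1, Add(Rational(-1, 5), 0))) = Add(3, Mul(-1, Rational(-1, 5))) = Add(3, Rational(1, 5)) = Rational(16, 5))
Mul(Function('s')(Function('G')(4), -4), Add(51, 8)) = Mul(Rational(16, 5), Add(51, 8)) = Mul(Rational(16, 5), 59) = Rational(944, 5)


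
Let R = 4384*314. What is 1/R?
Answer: 1/1376576 ≈ 7.2644e-7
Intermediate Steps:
R = 1376576
1/R = 1/1376576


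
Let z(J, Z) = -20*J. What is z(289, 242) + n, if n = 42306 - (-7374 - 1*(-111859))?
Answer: -67959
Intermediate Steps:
n = -62179 (n = 42306 - (-7374 + 111859) = 42306 - 1*104485 = 42306 - 104485 = -62179)
z(289, 242) + n = -20*289 - 62179 = -5780 - 62179 = -67959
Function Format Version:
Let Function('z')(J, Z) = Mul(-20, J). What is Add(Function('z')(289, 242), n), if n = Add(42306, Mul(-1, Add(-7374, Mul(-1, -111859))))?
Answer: -67959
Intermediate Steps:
n = -62179 (n = Add(42306, Mul(-1, Add(-7374, 111859))) = Add(42306, Mul(-1, 104485)) = Add(42306, -104485) = -62179)
Add(Function('z')(289, 242), n) = Add(Mul(-20, 289), -62179) = Add(-5780, -62179) = -67959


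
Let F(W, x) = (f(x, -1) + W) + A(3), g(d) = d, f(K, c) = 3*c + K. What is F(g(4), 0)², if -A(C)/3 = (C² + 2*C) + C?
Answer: 2809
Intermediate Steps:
f(K, c) = K + 3*c
A(C) = -9*C - 3*C² (A(C) = -3*((C² + 2*C) + C) = -3*(C² + 3*C) = -9*C - 3*C²)
F(W, x) = -57 + W + x (F(W, x) = ((x + 3*(-1)) + W) - 3*3*(3 + 3) = ((x - 3) + W) - 3*3*6 = ((-3 + x) + W) - 54 = (-3 + W + x) - 54 = -57 + W + x)
F(g(4), 0)² = (-57 + 4 + 0)² = (-53)² = 2809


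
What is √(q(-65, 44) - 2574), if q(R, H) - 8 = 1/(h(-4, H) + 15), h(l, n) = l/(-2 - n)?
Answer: 21*I*√700593/347 ≈ 50.655*I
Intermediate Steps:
q(R, H) = 8 + 1/(15 + 4/(2 + H)) (q(R, H) = 8 + 1/(-1*(-4)/(2 + H) + 15) = 8 + 1/(4/(2 + H) + 15) = 8 + 1/(15 + 4/(2 + H)))
√(q(-65, 44) - 2574) = √((274 + 121*44)/(34 + 15*44) - 2574) = √((274 + 5324)/(34 + 660) - 2574) = √(5598/694 - 2574) = √((1/694)*5598 - 2574) = √(2799/347 - 2574) = √(-890379/347) = 21*I*√700593/347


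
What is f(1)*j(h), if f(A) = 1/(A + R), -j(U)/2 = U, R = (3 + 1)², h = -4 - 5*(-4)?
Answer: -32/17 ≈ -1.8824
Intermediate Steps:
h = 16 (h = -4 + 20 = 16)
R = 16 (R = 4² = 16)
j(U) = -2*U
f(A) = 1/(16 + A) (f(A) = 1/(A + 16) = 1/(16 + A))
f(1)*j(h) = (-2*16)/(16 + 1) = -32/17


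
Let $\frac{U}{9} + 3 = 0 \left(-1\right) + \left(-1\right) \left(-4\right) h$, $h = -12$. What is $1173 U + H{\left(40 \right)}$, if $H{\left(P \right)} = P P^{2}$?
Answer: $-474407$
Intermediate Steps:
$H{\left(P \right)} = P^{3}$
$U = -459$ ($U = -27 + 9 \left(0 \left(-1\right) + \left(-1\right) \left(-4\right) \left(-12\right)\right) = -27 + 9 \left(0 + 4 \left(-12\right)\right) = -27 + 9 \left(0 - 48\right) = -27 + 9 \left(-48\right) = -27 - 432 = -459$)
$1173 U + H{\left(40 \right)} = 1173 \left(-459\right) + 40^{3} = -538407 + 64000 = -474407$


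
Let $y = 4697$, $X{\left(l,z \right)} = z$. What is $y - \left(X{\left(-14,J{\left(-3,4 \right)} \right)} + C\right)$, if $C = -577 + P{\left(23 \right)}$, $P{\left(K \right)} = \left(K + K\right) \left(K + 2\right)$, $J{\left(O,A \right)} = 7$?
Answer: $4117$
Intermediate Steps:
$P{\left(K \right)} = 2 K \left(2 + K\right)$
$C = 573$ ($C = -577 + 2 \cdot 23 \left(2 + 23\right) = -577 + 2 \cdot 23 \cdot 25 = -577 + 1150 = 573$)
$y - \left(X{\left(-14,J{\left(-3,4 \right)} \right)} + C\right) = 4697 - \left(7 + 573\right) = 4697 - 580 = 4117$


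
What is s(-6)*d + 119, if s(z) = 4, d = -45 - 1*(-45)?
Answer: 119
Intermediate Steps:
d = 0 (d = -45 + 45 = 0)
s(-6)*d + 119 = 4*0 + 119 = 0 + 119 = 119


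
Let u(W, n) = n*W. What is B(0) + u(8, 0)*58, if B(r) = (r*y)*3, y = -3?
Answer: 0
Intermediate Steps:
B(r) = -9*r (B(r) = (r*(-3))*3 = -3*r*3 = -9*r)
u(W, n) = W*n
B(0) + u(8, 0)*58 = -9*0 + (8*0)*58 = 0 + 0*58 = 0 + 0 = 0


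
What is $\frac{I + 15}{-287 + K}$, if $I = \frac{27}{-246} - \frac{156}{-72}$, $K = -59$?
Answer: $- \frac{1049}{21279} \approx -0.049297$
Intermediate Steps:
$I = \frac{253}{123}$ ($I = 27 \left(- \frac{1}{246}\right) - - \frac{13}{6} = - \frac{9}{82} + \frac{13}{6} = \frac{253}{123} \approx 2.0569$)
$\frac{I + 15}{-287 + K} = \frac{\frac{253}{123} + 15}{-287 - 59} = \frac{2098}{123 \left(-346\right)} = \frac{2098}{123} \left(- \frac{1}{346}\right) = - \frac{1049}{21279}$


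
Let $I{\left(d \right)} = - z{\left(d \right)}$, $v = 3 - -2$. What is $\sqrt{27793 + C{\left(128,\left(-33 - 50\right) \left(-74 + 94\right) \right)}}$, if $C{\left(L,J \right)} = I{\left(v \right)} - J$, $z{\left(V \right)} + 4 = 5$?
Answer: $2 \sqrt{7363} \approx 171.62$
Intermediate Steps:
$z{\left(V \right)} = 1$ ($z{\left(V \right)} = -4 + 5 = 1$)
$v = 5$ ($v = 3 + 2 = 5$)
$I{\left(d \right)} = -1$ ($I{\left(d \right)} = \left(-1\right) 1 = -1$)
$C{\left(L,J \right)} = -1 - J$
$\sqrt{27793 + C{\left(128,\left(-33 - 50\right) \left(-74 + 94\right) \right)}} = \sqrt{27793 - \left(1 + \left(-33 - 50\right) \left(-74 + 94\right)\right)} = \sqrt{27793 - \left(1 - 1660\right)} = \sqrt{27793 - -1659} = \sqrt{27793 + \left(-1 + 1660\right)} = \sqrt{27793 + 1659} = \sqrt{29452} = 2 \sqrt{7363}$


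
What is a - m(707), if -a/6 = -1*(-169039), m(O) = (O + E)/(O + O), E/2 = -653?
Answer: -1434126277/1414 ≈ -1.0142e+6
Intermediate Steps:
E = -1306 (E = 2*(-653) = -1306)
m(O) = (-1306 + O)/(2*O) (m(O) = (O - 1306)/(O + O) = (-1306 + O)/((2*O)) = (-1306 + O)*(1/(2*O)) = (-1306 + O)/(2*O))
a = -1014234 (a = -(-6)*(-169039) = -6*169039 = -1014234)
a - m(707) = -1014234 - (-1306 + 707)/(2*707) = -1014234 - (-599)/(2*707) = -1014234 - 1*(-599/1414) = -1014234 + 599/1414 = -1434126277/1414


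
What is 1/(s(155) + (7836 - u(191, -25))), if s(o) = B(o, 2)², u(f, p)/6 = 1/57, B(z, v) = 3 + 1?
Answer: 19/149186 ≈ 0.00012736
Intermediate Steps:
B(z, v) = 4
u(f, p) = 2/19 (u(f, p) = 6/57 = 6*(1/57) = 2/19)
s(o) = 16 (s(o) = 4² = 16)
1/(s(155) + (7836 - u(191, -25))) = 1/(16 + (7836 - 1*2/19)) = 1/(16 + (7836 - 2/19)) = 1/(16 + 148882/19) = 1/(149186/19) = 19/149186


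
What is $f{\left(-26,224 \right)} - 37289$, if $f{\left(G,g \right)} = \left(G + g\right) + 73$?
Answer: $-37018$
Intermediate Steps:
$f{\left(G,g \right)} = 73 + G + g$
$f{\left(-26,224 \right)} - 37289 = \left(73 - 26 + 224\right) - 37289 = 271 - 37289 = -37018$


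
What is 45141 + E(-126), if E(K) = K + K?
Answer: 44889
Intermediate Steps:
E(K) = 2*K
45141 + E(-126) = 45141 + 2*(-126) = 45141 - 252 = 44889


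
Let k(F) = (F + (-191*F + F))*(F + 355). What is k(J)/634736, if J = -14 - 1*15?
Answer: 893403/317368 ≈ 2.8150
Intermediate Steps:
J = -29 (J = -14 - 15 = -29)
k(F) = -189*F*(355 + F) (k(F) = (F - 190*F)*(355 + F) = (-189*F)*(355 + F) = -189*F*(355 + F))
k(J)/634736 = -189*(-29)*(355 - 29)/634736 = -189*(-29)*326*(1/634736) = 1786806*(1/634736) = 893403/317368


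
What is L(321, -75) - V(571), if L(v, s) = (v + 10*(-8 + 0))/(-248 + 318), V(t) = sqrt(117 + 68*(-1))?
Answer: -249/70 ≈ -3.5571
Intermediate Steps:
V(t) = 7 (V(t) = sqrt(117 - 68) = sqrt(49) = 7)
L(v, s) = -8/7 + v/70 (L(v, s) = (v + 10*(-8))/70 = (v - 80)*(1/70) = (-80 + v)*(1/70) = -8/7 + v/70)
L(321, -75) - V(571) = (-8/7 + (1/70)*321) - 1*7 = (-8/7 + 321/70) - 7 = 241/70 - 7 = -249/70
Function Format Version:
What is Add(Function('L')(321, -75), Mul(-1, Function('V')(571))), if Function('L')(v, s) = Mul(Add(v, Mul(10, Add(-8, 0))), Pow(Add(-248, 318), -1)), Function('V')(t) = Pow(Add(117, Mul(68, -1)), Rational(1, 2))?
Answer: Rational(-249, 70) ≈ -3.5571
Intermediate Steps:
Function('V')(t) = 7 (Function('V')(t) = Pow(Add(117, -68), Rational(1, 2)) = Pow(49, Rational(1, 2)) = 7)
Function('L')(v, s) = Add(Rational(-8, 7), Mul(Rational(1, 70), v)) (Function('L')(v, s) = Mul(Add(v, Mul(10, -8)), Pow(70, -1)) = Mul(Add(v, -80), Rational(1, 70)) = Mul(Add(-80, v), Rational(1, 70)) = Add(Rational(-8, 7), Mul(Rational(1, 70), v)))
Add(Function('L')(321, -75), Mul(-1, Function('V')(571))) = Add(Add(Rational(-8, 7), Mul(Rational(1, 70), 321)), Mul(-1, 7)) = Add(Add(Rational(-8, 7), Rational(321, 70)), -7) = Add(Rational(241, 70), -7) = Rational(-249, 70)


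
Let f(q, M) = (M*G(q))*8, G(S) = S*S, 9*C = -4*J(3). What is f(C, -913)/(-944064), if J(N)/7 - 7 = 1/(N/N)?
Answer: 520576/108621 ≈ 4.7926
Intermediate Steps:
J(N) = 56 (J(N) = 49 + 7/((N/N)) = 49 + 7/1 = 49 + 7*1 = 49 + 7 = 56)
C = -224/9 (C = (-4*56)/9 = (⅑)*(-224) = -224/9 ≈ -24.889)
G(S) = S²
f(q, M) = 8*M*q² (f(q, M) = (M*q²)*8 = 8*M*q²)
f(C, -913)/(-944064) = (8*(-913)*(-224/9)²)/(-944064) = (8*(-913)*(50176/81))*(-1/944064) = -366485504/81*(-1/944064) = 520576/108621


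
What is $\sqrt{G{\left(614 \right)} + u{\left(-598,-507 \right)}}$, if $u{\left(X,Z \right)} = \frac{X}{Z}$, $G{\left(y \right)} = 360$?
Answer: $\frac{\sqrt{549354}}{39} \approx 19.005$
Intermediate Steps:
$\sqrt{G{\left(614 \right)} + u{\left(-598,-507 \right)}} = \sqrt{360 - \frac{598}{-507}} = \sqrt{360 - - \frac{46}{39}} = \sqrt{360 + \frac{46}{39}} = \sqrt{\frac{14086}{39}} = \frac{\sqrt{549354}}{39}$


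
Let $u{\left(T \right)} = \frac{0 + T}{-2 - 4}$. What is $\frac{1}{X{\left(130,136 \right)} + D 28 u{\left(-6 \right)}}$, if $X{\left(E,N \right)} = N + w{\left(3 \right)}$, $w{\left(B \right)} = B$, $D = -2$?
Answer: $\frac{1}{83} \approx 0.012048$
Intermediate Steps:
$u{\left(T \right)} = - \frac{T}{6}$ ($u{\left(T \right)} = \frac{T}{-6} = T \left(- \frac{1}{6}\right) = - \frac{T}{6}$)
$X{\left(E,N \right)} = 3 + N$ ($X{\left(E,N \right)} = N + 3 = 3 + N$)
$\frac{1}{X{\left(130,136 \right)} + D 28 u{\left(-6 \right)}} = \frac{1}{\left(3 + 136\right) + \left(-2\right) 28 \left(\left(- \frac{1}{6}\right) \left(-6\right)\right)} = \frac{1}{139 - 56} = \frac{1}{83}$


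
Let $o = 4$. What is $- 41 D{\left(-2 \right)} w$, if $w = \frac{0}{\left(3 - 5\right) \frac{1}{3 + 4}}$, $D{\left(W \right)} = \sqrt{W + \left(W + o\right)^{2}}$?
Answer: $0$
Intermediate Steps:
$D{\left(W \right)} = \sqrt{W + \left(4 + W\right)^{2}}$ ($D{\left(W \right)} = \sqrt{W + \left(W + 4\right)^{2}} = \sqrt{W + \left(4 + W\right)^{2}}$)
$w = 0$ ($w = \frac{0}{\left(-2\right) \frac{1}{7}} = \frac{0}{- \frac{2}{7}} = 0 \left(- \frac{7}{2}\right) = 0$)
$- 41 D{\left(-2 \right)} w = - 41 \sqrt{-2 + \left(4 - 2\right)^{2}} \cdot 0 = - 41 \sqrt{-2 + 2^{2}} \cdot 0 = - 41 \sqrt{-2 + 4} \cdot 0 = - 41 \sqrt{2} \cdot 0 = \left(-41\right) 0 = 0$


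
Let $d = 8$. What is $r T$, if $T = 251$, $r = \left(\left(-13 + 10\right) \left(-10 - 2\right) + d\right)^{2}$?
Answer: $485936$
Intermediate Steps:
$r = 1936$ ($r = \left(\left(-13 + 10\right) \left(-10 - 2\right) + 8\right)^{2} = \left(\left(-3\right) \left(-12\right) + 8\right)^{2} = \left(36 + 8\right)^{2} = 44^{2} = 1936$)
$r T = 1936 \cdot 251 = 485936$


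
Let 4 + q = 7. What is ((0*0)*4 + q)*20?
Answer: 60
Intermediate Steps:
q = 3 (q = -4 + 7 = 3)
((0*0)*4 + q)*20 = ((0*0)*4 + 3)*20 = (0*4 + 3)*20 = (0 + 3)*20 = 3*20 = 60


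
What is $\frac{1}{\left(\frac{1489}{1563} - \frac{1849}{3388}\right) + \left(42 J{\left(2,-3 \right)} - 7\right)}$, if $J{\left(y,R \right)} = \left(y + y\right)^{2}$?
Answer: $\frac{5295444}{3523625005} \approx 0.0015028$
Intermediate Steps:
$J{\left(y,R \right)} = 4 y^{2}$ ($J{\left(y,R \right)} = \left(2 y\right)^{2} = 4 y^{2}$)
$\frac{1}{\left(\frac{1489}{1563} - \frac{1849}{3388}\right) + \left(42 J{\left(2,-3 \right)} - 7\right)} = \frac{1}{\left(\frac{1489}{1563} - \frac{1849}{3388}\right) - \left(7 - 42 \cdot 4 \cdot 2^{2}\right)} = \frac{1}{\left(1489 \cdot \frac{1}{1563} - \frac{1849}{3388}\right) - \left(7 - 42 \cdot 4 \cdot 4\right)} = \frac{1}{\left(\frac{1489}{1563} - \frac{1849}{3388}\right) + \left(42 \cdot 16 - 7\right)} = \frac{1}{\frac{2154745}{5295444} + \left(672 - 7\right)} = \frac{1}{\frac{2154745}{5295444} + 665} = \frac{1}{\frac{3523625005}{5295444}} = \frac{5295444}{3523625005}$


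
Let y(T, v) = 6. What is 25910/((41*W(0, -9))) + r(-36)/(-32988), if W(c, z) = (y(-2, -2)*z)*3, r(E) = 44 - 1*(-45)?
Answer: -142551703/36517716 ≈ -3.9036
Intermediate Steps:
r(E) = 89 (r(E) = 44 + 45 = 89)
W(c, z) = 18*z (W(c, z) = (6*z)*3 = 18*z)
25910/((41*W(0, -9))) + r(-36)/(-32988) = 25910/((41*(18*(-9)))) + 89/(-32988) = 25910/((41*(-162))) + 89*(-1/32988) = 25910/(-6642) - 89/32988 = 25910*(-1/6642) - 89/32988 = -12955/3321 - 89/32988 = -142551703/36517716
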